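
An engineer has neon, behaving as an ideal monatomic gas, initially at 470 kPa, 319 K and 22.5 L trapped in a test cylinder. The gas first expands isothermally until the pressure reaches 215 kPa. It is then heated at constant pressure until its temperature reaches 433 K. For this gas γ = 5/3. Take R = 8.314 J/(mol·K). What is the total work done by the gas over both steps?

n = P₁V₁/(RT₁) = 470×22.5/(8.314×319) = 3.99 mol.
Step 1 — Isothermal: T stays 319 K; PV = const ⇒ V₂ = 49.2 L, P₂ = 215 kPa.
ΔU = 0 (ideal gas, T constant).
W = nRT ln(V₂/V₁) = 3.99×8.314×319×ln(2.19) = 8270 J.
Q = ΔU + W = 8270 J.
State after step 1: P = 215 kPa, V = 49.2 L, T = 319 K.
Step 2 — Isobaric: P stays 215 kPa; V/T = const ⇒ T₂ = 433 K, V₂ = 66.8 L.
W = PΔV = 215×(66.8−49.2) kPa·L = 3780 J.
ΔU = nCvΔT = 3.99×12.5×(433−319) = 5670 J.
Q = ΔU + W = nCpΔT = 9450 J.
Net over both steps: W = 12000 J, Q = 17700 J, ΔU = 5670 J.

12000 J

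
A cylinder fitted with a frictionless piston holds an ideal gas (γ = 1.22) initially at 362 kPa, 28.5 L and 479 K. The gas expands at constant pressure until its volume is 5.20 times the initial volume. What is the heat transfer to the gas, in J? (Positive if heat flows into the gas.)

240000 J

n = P₁V₁/(RT₁) = 362×28.5/(8.314×479) = 2.59 mol.
Isobaric: P stays 362 kPa; V/T = const ⇒ T₂ = 2490 K, V₂ = 148 L.
W = PΔV = 362×(148−28.5) kPa·L = 43300 J.
ΔU = nCvΔT = 2.59×37.8×(2490−479) = 197000 J.
Q = ΔU + W = nCpΔT = 240000 J.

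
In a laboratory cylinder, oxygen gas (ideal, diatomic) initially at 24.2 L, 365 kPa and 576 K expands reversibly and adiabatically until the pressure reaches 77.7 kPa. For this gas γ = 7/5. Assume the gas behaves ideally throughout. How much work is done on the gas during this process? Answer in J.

-7890 J

n = P₁V₁/(RT₁) = 365×24.2/(8.314×576) = 1.84 mol.
Adiabatic: T₂/T₁ = (P₂/P₁)^((γ−1)/γ) ⇒ T₂ = 576×(0.213)^0.286 = 370 K; V₂ = 73.1 L.
ΔU = nCvΔT = 1.84×20.8×(370−576) = -7890 J.
Q = 0 for an adiabatic process, so W = −ΔU = 7890 J.
Work done on the gas = −W_by = -7890 J.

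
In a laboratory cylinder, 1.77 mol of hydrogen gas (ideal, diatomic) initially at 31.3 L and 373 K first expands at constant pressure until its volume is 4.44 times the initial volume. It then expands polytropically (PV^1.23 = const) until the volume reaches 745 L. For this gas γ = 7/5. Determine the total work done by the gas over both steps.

P₁ = nRT₁/V₁ = 1.77×8.314×373/31.3 = 175 kPa.
Step 1 — Isobaric: P stays 175 kPa; V/T = const ⇒ T₂ = 1660 K, V₂ = 139 L.
W = PΔV = 175×(139−31.3) kPa·L = 18900 J.
ΔU = nCvΔT = 1.77×20.8×(1660−373) = 47200 J.
Q = ΔU + W = nCpΔT = 66100 J.
State after step 1: P = 175 kPa, V = 139 L, T = 1660 K.
Step 2 — Polytropic n=1.23: T₂ = T₁(V₁/V₂)^(n−1) = 1660×(0.187)^0.23 = 1130 K; P₂ = P₁(V₁/V₂)^n = 22.2 kPa.
W = (P₁V₁−P₂V₂)/(n−1) = (175×139−22.2×745)/0.23 = 33900 J.
ΔU = nCvΔT = 1.77×20.8×(1130−1660) = -19500 J.
Q = ΔU + W = 14400 J.
Net over both steps: W = 52800 J, Q = 80500 J, ΔU = 27700 J.

52800 J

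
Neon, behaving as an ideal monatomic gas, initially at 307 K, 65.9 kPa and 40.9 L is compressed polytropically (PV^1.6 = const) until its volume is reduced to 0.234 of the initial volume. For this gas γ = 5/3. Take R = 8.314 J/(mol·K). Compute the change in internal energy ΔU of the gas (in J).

n = P₁V₁/(RT₁) = 65.9×40.9/(8.314×307) = 1.06 mol.
Polytropic n=1.6: T₂ = T₁(V₁/V₂)^(n−1) = 307×(4.27)^0.60 = 734 K; P₂ = P₁(V₁/V₂)^n = 673 kPa.
For an ideal gas ΔU = nCvΔT with Cv = (3/2)R = 12.5 J/(mol·K).
ΔU = 1.06×12.5×(734−307) = 5620 J.

5620 J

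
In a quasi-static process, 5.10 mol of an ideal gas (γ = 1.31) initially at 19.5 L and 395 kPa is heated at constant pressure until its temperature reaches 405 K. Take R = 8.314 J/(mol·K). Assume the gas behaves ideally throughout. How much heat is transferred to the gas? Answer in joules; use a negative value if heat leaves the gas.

40000 J

T₁ = P₁V₁/(nR) = 395×19.5/(5.10×8.314) = 182 K.
Isobaric: P stays 395 kPa; V/T = const ⇒ T₂ = 405 K, V₂ = 43.5 L.
W = PΔV = 395×(43.5−19.5) kPa·L = 9470 J.
ΔU = nCvΔT = 5.10×26.8×(405−182) = 30500 J.
Q = ΔU + W = nCpΔT = 40000 J.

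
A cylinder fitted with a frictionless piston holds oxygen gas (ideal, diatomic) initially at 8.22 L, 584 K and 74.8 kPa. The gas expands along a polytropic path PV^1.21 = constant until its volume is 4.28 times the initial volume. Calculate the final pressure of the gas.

Polytropic n=1.21: T₂ = T₁(V₁/V₂)^(n−1) = 584×(0.234)^0.21 = 430 K; P₂ = P₁(V₁/V₂)^n = 12.9 kPa.

12.9 kPa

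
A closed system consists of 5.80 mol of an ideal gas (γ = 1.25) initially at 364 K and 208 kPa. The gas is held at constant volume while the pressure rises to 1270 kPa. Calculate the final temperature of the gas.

V₁ = nRT₁/P₁ = 5.80×8.314×364/208 = 84.4 L.
Isochoric: V stays 84.4 L; P/T = const ⇒ T₂ = 2220 K, P₂ = 1270 kPa.

2220 K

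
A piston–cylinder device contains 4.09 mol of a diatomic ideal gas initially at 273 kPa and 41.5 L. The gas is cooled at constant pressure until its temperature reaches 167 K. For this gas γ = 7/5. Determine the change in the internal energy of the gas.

T₁ = P₁V₁/(nR) = 273×41.5/(4.09×8.314) = 333 K.
Isobaric: P stays 273 kPa; V/T = const ⇒ T₂ = 167 K, V₂ = 20.8 L.
For an ideal gas ΔU = nCvΔT with Cv = (5/2)R = 20.8 J/(mol·K).
ΔU = 4.09×20.8×(167−333) = -14100 J.

-14100 J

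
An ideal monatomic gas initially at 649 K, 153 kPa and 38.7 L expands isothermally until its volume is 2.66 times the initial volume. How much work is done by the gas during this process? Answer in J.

n = P₁V₁/(RT₁) = 153×38.7/(8.314×649) = 1.10 mol.
Isothermal: T stays 649 K; PV = const ⇒ V₂ = 103 L, P₂ = 57.5 kPa.
W = nRT ln(V₂/V₁) = 1.10×8.314×649×ln(2.66) = 5790 J.

5790 J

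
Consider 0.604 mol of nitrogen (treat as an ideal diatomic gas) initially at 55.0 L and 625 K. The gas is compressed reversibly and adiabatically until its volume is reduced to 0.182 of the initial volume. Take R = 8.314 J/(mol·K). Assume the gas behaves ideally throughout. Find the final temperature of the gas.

P₁ = nRT₁/V₁ = 0.604×8.314×625/55.0 = 57.1 kPa.
Adiabatic: TV^(γ−1) = const ⇒ T₂ = 625×(5.49)^0.400 = 1240 K; PV^γ = const ⇒ P₂ = 620 kPa.

1240 K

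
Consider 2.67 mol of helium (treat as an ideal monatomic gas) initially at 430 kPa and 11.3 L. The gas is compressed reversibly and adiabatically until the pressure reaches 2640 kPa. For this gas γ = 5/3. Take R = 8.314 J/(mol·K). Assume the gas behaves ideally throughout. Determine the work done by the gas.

-7770 J

T₁ = P₁V₁/(nR) = 430×11.3/(2.67×8.314) = 219 K.
Adiabatic: T₂/T₁ = (P₂/P₁)^((γ−1)/γ) ⇒ T₂ = 219×(6.14)^0.400 = 452 K; V₂ = 3.80 L.
ΔU = nCvΔT = 2.67×12.5×(452−219) = 7770 J.
Q = 0 for an adiabatic process, so W = −ΔU = -7770 J.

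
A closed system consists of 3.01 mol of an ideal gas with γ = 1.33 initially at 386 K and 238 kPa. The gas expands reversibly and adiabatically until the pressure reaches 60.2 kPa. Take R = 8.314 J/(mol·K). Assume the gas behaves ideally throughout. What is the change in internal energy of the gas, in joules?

V₁ = nRT₁/P₁ = 3.01×8.314×386/238 = 40.6 L.
Adiabatic: T₂/T₁ = (P₂/P₁)^((γ−1)/γ) ⇒ T₂ = 386×(0.253)^0.248 = 274 K; V₂ = 114 L.
For an ideal gas ΔU = nCvΔT with Cv = R/(γ−1) = 25.2 J/(mol·K).
ΔU = 3.01×25.2×(274−386) = -8460 J.

-8460 J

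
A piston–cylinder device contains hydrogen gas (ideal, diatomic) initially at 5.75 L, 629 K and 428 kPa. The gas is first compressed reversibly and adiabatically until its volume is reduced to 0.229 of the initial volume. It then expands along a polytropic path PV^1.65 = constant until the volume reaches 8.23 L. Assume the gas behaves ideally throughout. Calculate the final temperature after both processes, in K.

n = P₁V₁/(RT₁) = 428×5.75/(8.314×629) = 0.471 mol.
Step 1 — Adiabatic: TV^(γ−1) = const ⇒ T₂ = 629×(4.37)^0.400 = 1130 K; PV^γ = const ⇒ P₂ = 3370 kPa.
ΔU = nCvΔT = 0.471×20.8×(1130−629) = 4940 J.
Q = 0 for an adiabatic process, so W = −ΔU = -4940 J.
State after step 1: P = 3370 kPa, V = 1.32 L, T = 1130 K.
Step 2 — Polytropic n=1.65: T₂ = T₁(V₁/V₂)^(n−1) = 1130×(0.160)^0.65 = 345 K; P₂ = P₁(V₁/V₂)^n = 164 kPa.
W = (P₁V₁−P₂V₂)/(n−1) = (3370×1.32−164×8.23)/0.65 = 4750 J.
ΔU = nCvΔT = 0.471×20.8×(345−1130) = -7720 J.
Q = ΔU + W = -2970 J.
Net over both steps: W = -189 J, Q = -2970 J, ΔU = -2780 J.

345 K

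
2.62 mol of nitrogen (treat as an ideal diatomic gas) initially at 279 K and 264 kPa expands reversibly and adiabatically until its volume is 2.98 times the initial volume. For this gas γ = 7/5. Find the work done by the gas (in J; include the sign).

V₁ = nRT₁/P₁ = 2.62×8.314×279/264 = 23.0 L.
Adiabatic: TV^(γ−1) = const ⇒ T₂ = 279×(0.336)^0.400 = 180 K; PV^γ = const ⇒ P₂ = 57.2 kPa.
ΔU = nCvΔT = 2.62×20.8×(180−279) = -5380 J.
Q = 0 for an adiabatic process, so W = −ΔU = 5380 J.

5380 J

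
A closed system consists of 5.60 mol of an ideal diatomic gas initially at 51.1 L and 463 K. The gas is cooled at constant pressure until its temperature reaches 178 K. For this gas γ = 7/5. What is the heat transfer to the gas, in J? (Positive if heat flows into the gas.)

-46400 J

P₁ = nRT₁/V₁ = 5.60×8.314×463/51.1 = 422 kPa.
Isobaric: P stays 422 kPa; V/T = const ⇒ T₂ = 178 K, V₂ = 19.6 L.
W = PΔV = 422×(19.6−51.1) kPa·L = -13300 J.
ΔU = nCvΔT = 5.60×20.8×(178−463) = -33200 J.
Q = ΔU + W = nCpΔT = -46400 J.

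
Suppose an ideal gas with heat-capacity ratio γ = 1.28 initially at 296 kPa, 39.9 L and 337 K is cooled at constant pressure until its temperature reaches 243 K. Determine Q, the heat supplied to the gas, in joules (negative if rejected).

n = P₁V₁/(RT₁) = 296×39.9/(8.314×337) = 4.22 mol.
Isobaric: P stays 296 kPa; V/T = const ⇒ T₂ = 243 K, V₂ = 28.8 L.
W = PΔV = 296×(28.8−39.9) kPa·L = -3290 J.
ΔU = nCvΔT = 4.22×29.7×(243−337) = -11800 J.
Q = ΔU + W = nCpΔT = -15100 J.

-15100 J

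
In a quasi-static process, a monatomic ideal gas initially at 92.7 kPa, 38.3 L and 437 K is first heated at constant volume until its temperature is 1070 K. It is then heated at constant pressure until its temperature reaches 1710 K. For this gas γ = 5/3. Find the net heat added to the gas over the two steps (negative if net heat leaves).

n = P₁V₁/(RT₁) = 92.7×38.3/(8.314×437) = 0.977 mol.
Step 1 — Isochoric: V stays 38.3 L; P/T = const ⇒ T₂ = 1070 K, P₂ = 227 kPa.
W = 0 (no volume change).
ΔU = nCvΔT = 0.977×12.5×(1070−437) = 7710 J.
Q = ΔU = 7710 J.
State after step 1: P = 227 kPa, V = 38.3 L, T = 1070 K.
Step 2 — Isobaric: P stays 227 kPa; V/T = const ⇒ T₂ = 1710 K, V₂ = 61.2 L.
W = PΔV = 227×(61.2−38.3) kPa·L = 5200 J.
ΔU = nCvΔT = 0.977×12.5×(1710−1070) = 7800 J.
Q = ΔU + W = nCpΔT = 13000 J.
Net over both steps: W = 5200 J, Q = 20700 J, ΔU = 15500 J.

20700 J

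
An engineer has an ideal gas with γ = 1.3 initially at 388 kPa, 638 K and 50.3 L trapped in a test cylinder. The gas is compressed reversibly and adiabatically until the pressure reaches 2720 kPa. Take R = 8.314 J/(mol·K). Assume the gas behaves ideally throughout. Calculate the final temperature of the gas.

Adiabatic: T₂/T₁ = (P₂/P₁)^((γ−1)/γ) ⇒ T₂ = 638×(7.01)^0.231 = 1000 K; V₂ = 11.2 L.

1000 K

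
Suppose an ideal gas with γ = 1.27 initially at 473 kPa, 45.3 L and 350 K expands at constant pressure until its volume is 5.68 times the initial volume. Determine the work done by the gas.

n = P₁V₁/(RT₁) = 473×45.3/(8.314×350) = 7.36 mol.
Isobaric: P stays 473 kPa; V/T = const ⇒ T₂ = 1990 K, V₂ = 257 L.
W = PΔV = 473×(257−45.3) kPa·L = 100000 J.

100000 J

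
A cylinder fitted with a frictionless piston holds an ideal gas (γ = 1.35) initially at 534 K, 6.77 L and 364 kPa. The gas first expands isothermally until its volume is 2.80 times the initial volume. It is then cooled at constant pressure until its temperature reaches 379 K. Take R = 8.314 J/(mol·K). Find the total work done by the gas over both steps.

n = P₁V₁/(RT₁) = 364×6.77/(8.314×534) = 0.555 mol.
Step 1 — Isothermal: T stays 534 K; PV = const ⇒ V₂ = 19.0 L, P₂ = 130 kPa.
ΔU = 0 (ideal gas, T constant).
W = nRT ln(V₂/V₁) = 0.555×8.314×534×ln(2.80) = 2540 J.
Q = ΔU + W = 2540 J.
State after step 1: P = 130 kPa, V = 19.0 L, T = 534 K.
Step 2 — Isobaric: P stays 130 kPa; V/T = const ⇒ T₂ = 379 K, V₂ = 13.5 L.
W = PΔV = 130×(13.5−19.0) kPa·L = -715 J.
ΔU = nCvΔT = 0.555×23.8×(379−534) = -2040 J.
Q = ΔU + W = nCpΔT = -2760 J.
Net over both steps: W = 1820 J, Q = -222 J, ΔU = -2040 J.

1820 J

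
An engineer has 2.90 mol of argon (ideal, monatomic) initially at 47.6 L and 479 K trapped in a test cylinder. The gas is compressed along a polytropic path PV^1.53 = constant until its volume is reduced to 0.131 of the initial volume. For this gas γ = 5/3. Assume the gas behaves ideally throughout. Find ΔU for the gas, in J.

33500 J

P₁ = nRT₁/V₁ = 2.90×8.314×479/47.6 = 243 kPa.
Polytropic n=1.53: T₂ = T₁(V₁/V₂)^(n−1) = 479×(7.63)^0.53 = 1410 K; P₂ = P₁(V₁/V₂)^n = 5440 kPa.
For an ideal gas ΔU = nCvΔT with Cv = (3/2)R = 12.5 J/(mol·K).
ΔU = 2.90×12.5×(1410−479) = 33500 J.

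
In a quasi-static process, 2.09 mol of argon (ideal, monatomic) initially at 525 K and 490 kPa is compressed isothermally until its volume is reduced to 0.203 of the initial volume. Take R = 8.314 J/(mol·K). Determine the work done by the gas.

V₁ = nRT₁/P₁ = 2.09×8.314×525/490 = 18.6 L.
Isothermal: T stays 525 K; PV = const ⇒ V₂ = 3.78 L, P₂ = 2410 kPa.
W = nRT ln(V₂/V₁) = 2.09×8.314×525×ln(0.203) = -14500 J.

-14500 J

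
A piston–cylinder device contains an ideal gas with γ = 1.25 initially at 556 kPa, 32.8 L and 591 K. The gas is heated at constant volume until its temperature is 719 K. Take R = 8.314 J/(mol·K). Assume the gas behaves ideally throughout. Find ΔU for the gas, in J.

n = P₁V₁/(RT₁) = 556×32.8/(8.314×591) = 3.71 mol.
Isochoric: V stays 32.8 L; P/T = const ⇒ T₂ = 719 K, P₂ = 676 kPa.
For an ideal gas ΔU = nCvΔT with Cv = R/(γ−1) = 33.3 J/(mol·K).
ΔU = 3.71×33.3×(719−591) = 15800 J.

15800 J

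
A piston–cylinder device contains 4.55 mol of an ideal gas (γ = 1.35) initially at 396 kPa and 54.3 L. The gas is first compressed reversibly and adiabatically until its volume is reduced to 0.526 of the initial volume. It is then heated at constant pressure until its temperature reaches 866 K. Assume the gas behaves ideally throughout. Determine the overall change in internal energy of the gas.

T₁ = P₁V₁/(nR) = 396×54.3/(4.55×8.314) = 568 K.
Step 1 — Adiabatic: TV^(γ−1) = const ⇒ T₂ = 568×(1.90)^0.350 = 712 K; PV^γ = const ⇒ P₂ = 943 kPa.
ΔU = nCvΔT = 4.55×23.8×(712−568) = 15500 J.
Q = 0 for an adiabatic process, so W = −ΔU = -15500 J.
State after step 1: P = 943 kPa, V = 28.6 L, T = 712 K.
Step 2 — Isobaric: P stays 943 kPa; V/T = const ⇒ T₂ = 866 K, V₂ = 34.8 L.
W = PΔV = 943×(34.8−28.6) kPa·L = 5840 J.
ΔU = nCvΔT = 4.55×23.8×(866−712) = 16700 J.
Q = ΔU + W = nCpΔT = 22500 J.
Net over both steps: W = -9660 J, Q = 22500 J, ΔU = 32200 J.

32200 J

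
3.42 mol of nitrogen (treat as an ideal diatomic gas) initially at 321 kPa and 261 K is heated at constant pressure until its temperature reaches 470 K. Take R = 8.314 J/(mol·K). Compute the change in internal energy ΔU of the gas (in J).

14900 J

V₁ = nRT₁/P₁ = 3.42×8.314×261/321 = 23.1 L.
Isobaric: P stays 321 kPa; V/T = const ⇒ T₂ = 470 K, V₂ = 41.6 L.
For an ideal gas ΔU = nCvΔT with Cv = (5/2)R = 20.8 J/(mol·K).
ΔU = 3.42×20.8×(470−261) = 14900 J.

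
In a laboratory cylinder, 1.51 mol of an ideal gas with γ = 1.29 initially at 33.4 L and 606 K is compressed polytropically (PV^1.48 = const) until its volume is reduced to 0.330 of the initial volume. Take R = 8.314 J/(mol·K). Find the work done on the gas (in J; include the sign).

P₁ = nRT₁/V₁ = 1.51×8.314×606/33.4 = 228 kPa.
Polytropic n=1.48: T₂ = T₁(V₁/V₂)^(n−1) = 606×(3.03)^0.48 = 1030 K; P₂ = P₁(V₁/V₂)^n = 1180 kPa.
W = (P₁V₁−P₂V₂)/(n−1) = (228×33.4−1180×11.0)/0.48 = -11100 J.
Work done on the gas = −W_by = 11100 J.

11100 J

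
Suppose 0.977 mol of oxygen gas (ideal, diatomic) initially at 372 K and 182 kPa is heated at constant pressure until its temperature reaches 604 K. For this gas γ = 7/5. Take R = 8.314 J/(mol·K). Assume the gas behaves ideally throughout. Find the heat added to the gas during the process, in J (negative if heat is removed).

6600 J

V₁ = nRT₁/P₁ = 0.977×8.314×372/182 = 16.6 L.
Isobaric: P stays 182 kPa; V/T = const ⇒ T₂ = 604 K, V₂ = 27.0 L.
W = PΔV = 182×(27.0−16.6) kPa·L = 1880 J.
ΔU = nCvΔT = 0.977×20.8×(604−372) = 4710 J.
Q = ΔU + W = nCpΔT = 6600 J.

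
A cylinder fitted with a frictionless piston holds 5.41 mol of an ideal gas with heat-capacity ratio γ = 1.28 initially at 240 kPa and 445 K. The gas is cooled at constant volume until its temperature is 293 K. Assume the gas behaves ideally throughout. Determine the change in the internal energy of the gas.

-24400 J

V₁ = nRT₁/P₁ = 5.41×8.314×445/240 = 83.4 L.
Isochoric: V stays 83.4 L; P/T = const ⇒ T₂ = 293 K, P₂ = 158 kPa.
For an ideal gas ΔU = nCvΔT with Cv = R/(γ−1) = 29.7 J/(mol·K).
ΔU = 5.41×29.7×(293−445) = -24400 J.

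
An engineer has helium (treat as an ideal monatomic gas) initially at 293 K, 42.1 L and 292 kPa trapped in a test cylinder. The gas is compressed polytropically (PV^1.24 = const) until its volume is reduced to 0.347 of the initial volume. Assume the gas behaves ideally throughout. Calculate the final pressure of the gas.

Polytropic n=1.24: T₂ = T₁(V₁/V₂)^(n−1) = 293×(2.88)^0.24 = 378 K; P₂ = P₁(V₁/V₂)^n = 1080 kPa.

1080 kPa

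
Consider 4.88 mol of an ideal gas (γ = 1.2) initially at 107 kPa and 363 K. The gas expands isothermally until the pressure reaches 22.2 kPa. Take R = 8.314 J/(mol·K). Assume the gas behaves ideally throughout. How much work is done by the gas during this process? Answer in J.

23200 J

V₁ = nRT₁/P₁ = 4.88×8.314×363/107 = 138 L.
Isothermal: T stays 363 K; PV = const ⇒ V₂ = 663 L, P₂ = 22.2 kPa.
W = nRT ln(V₂/V₁) = 4.88×8.314×363×ln(4.82) = 23200 J.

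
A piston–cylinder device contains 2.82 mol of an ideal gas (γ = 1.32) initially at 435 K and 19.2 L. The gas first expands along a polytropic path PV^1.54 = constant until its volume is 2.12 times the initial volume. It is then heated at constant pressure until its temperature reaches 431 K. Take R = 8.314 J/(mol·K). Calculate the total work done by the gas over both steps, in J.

9610 J

P₁ = nRT₁/V₁ = 2.82×8.314×435/19.2 = 531 kPa.
Step 1 — Polytropic n=1.54: T₂ = T₁(V₁/V₂)^(n−1) = 435×(0.472)^0.54 = 290 K; P₂ = P₁(V₁/V₂)^n = 167 kPa.
W = (P₁V₁−P₂V₂)/(n−1) = (531×19.2−167×40.7)/0.54 = 6300 J.
ΔU = nCvΔT = 2.82×26.0×(290−435) = -10600 J.
Q = ΔU + W = -4330 J.
State after step 1: P = 167 kPa, V = 40.7 L, T = 290 K.
Step 2 — Isobaric: P stays 167 kPa; V/T = const ⇒ T₂ = 431 K, V₂ = 60.5 L.
W = PΔV = 167×(60.5−40.7) kPa·L = 3310 J.
ΔU = nCvΔT = 2.82×26.0×(431−290) = 10300 J.
Q = ΔU + W = nCpΔT = 13600 J.
Net over both steps: W = 9610 J, Q = 9310 J, ΔU = -293 J.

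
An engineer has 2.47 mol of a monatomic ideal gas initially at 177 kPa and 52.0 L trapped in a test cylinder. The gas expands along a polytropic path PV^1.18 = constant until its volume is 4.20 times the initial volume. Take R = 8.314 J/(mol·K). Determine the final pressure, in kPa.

T₁ = P₁V₁/(nR) = 177×52.0/(2.47×8.314) = 448 K.
Polytropic n=1.18: T₂ = T₁(V₁/V₂)^(n−1) = 448×(0.238)^0.18 = 346 K; P₂ = P₁(V₁/V₂)^n = 32.5 kPa.

32.5 kPa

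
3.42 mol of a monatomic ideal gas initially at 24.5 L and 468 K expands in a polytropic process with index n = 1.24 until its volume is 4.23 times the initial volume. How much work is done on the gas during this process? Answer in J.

-16200 J

P₁ = nRT₁/V₁ = 3.42×8.314×468/24.5 = 543 kPa.
Polytropic n=1.24: T₂ = T₁(V₁/V₂)^(n−1) = 468×(0.236)^0.24 = 331 K; P₂ = P₁(V₁/V₂)^n = 90.8 kPa.
W = (P₁V₁−P₂V₂)/(n−1) = (543×24.5−90.8×104)/0.24 = 16200 J.
Work done on the gas = −W_by = -16200 J.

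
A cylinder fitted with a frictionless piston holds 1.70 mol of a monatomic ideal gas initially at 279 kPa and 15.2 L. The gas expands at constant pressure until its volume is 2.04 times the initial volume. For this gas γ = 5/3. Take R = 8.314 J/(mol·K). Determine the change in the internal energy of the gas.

6620 J

T₁ = P₁V₁/(nR) = 279×15.2/(1.70×8.314) = 300 K.
Isobaric: P stays 279 kPa; V/T = const ⇒ T₂ = 612 K, V₂ = 31.0 L.
For an ideal gas ΔU = nCvΔT with Cv = (3/2)R = 12.5 J/(mol·K).
ΔU = 1.70×12.5×(612−300) = 6620 J.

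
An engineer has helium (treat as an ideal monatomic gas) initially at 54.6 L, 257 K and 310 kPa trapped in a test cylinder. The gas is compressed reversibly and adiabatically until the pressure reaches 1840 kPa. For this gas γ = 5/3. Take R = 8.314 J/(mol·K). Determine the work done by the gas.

n = P₁V₁/(RT₁) = 310×54.6/(8.314×257) = 7.92 mol.
Adiabatic: T₂/T₁ = (P₂/P₁)^((γ−1)/γ) ⇒ T₂ = 257×(5.94)^0.400 = 524 K; V₂ = 18.8 L.
ΔU = nCvΔT = 7.92×12.5×(524−257) = 26400 J.
Q = 0 for an adiabatic process, so W = −ΔU = -26400 J.

-26400 J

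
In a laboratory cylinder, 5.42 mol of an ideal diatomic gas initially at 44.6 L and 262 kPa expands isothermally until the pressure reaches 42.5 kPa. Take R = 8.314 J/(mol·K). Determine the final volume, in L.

275 L

T₁ = P₁V₁/(nR) = 262×44.6/(5.42×8.314) = 259 K.
Isothermal: T stays 259 K; PV = const ⇒ V₂ = 275 L, P₂ = 42.5 kPa.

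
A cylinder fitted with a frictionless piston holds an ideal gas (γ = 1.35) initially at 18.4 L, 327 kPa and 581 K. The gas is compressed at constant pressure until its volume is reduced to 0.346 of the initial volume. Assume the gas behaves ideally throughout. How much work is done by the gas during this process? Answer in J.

n = P₁V₁/(RT₁) = 327×18.4/(8.314×581) = 1.25 mol.
Isobaric: P stays 327 kPa; V/T = const ⇒ T₂ = 201 K, V₂ = 6.37 L.
W = PΔV = 327×(6.37−18.4) kPa·L = -3930 J.

-3930 J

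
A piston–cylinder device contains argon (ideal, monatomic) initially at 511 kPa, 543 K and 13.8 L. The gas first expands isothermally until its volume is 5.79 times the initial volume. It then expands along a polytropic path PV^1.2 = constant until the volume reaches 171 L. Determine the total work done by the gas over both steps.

17400 J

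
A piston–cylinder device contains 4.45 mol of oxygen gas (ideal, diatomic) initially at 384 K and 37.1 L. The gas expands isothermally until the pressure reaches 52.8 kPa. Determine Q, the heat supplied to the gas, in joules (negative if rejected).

28100 J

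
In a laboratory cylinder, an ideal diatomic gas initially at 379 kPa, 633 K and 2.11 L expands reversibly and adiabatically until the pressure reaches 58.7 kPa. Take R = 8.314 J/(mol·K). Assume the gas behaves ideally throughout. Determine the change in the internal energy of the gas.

n = P₁V₁/(RT₁) = 379×2.11/(8.314×633) = 0.152 mol.
Adiabatic: T₂/T₁ = (P₂/P₁)^((γ−1)/γ) ⇒ T₂ = 633×(0.155)^0.286 = 372 K; V₂ = 8.00 L.
For an ideal gas ΔU = nCvΔT with Cv = (5/2)R = 20.8 J/(mol·K).
ΔU = 0.152×20.8×(372−633) = -826 J.

-826 J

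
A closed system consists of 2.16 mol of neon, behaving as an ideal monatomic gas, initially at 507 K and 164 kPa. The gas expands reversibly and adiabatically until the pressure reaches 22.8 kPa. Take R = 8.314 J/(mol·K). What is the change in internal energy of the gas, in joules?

V₁ = nRT₁/P₁ = 2.16×8.314×507/164 = 55.5 L.
Adiabatic: T₂/T₁ = (P₂/P₁)^((γ−1)/γ) ⇒ T₂ = 507×(0.139)^0.400 = 230 K; V₂ = 181 L.
For an ideal gas ΔU = nCvΔT with Cv = (3/2)R = 12.5 J/(mol·K).
ΔU = 2.16×12.5×(230−507) = -7450 J.

-7450 J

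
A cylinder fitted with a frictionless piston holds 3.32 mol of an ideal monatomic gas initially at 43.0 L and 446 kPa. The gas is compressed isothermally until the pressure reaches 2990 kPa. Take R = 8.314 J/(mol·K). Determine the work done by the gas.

-36500 J

T₁ = P₁V₁/(nR) = 446×43.0/(3.32×8.314) = 695 K.
Isothermal: T stays 695 K; PV = const ⇒ V₂ = 6.41 L, P₂ = 2990 kPa.
W = nRT ln(V₂/V₁) = 3.32×8.314×695×ln(0.149) = -36500 J.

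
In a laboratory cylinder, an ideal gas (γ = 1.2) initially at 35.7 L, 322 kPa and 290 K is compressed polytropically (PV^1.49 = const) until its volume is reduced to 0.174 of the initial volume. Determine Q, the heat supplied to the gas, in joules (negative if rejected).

n = P₁V₁/(RT₁) = 322×35.7/(8.314×290) = 4.77 mol.
Polytropic n=1.49: T₂ = T₁(V₁/V₂)^(n−1) = 290×(5.75)^0.49 = 683 K; P₂ = P₁(V₁/V₂)^n = 4360 kPa.
W = (P₁V₁−P₂V₂)/(n−1) = (322×35.7−4360×6.21)/0.49 = -31800 J.
ΔU = nCvΔT = 4.77×41.6×(683−290) = 77900 J.
Q = ΔU + W = 46100 J.

46100 J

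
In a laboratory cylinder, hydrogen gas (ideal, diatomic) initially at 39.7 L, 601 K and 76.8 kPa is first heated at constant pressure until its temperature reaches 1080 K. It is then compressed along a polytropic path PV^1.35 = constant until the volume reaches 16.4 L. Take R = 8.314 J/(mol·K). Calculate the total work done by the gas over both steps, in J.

-8100 J

n = P₁V₁/(RT₁) = 76.8×39.7/(8.314×601) = 0.610 mol.
Step 1 — Isobaric: P stays 76.8 kPa; V/T = const ⇒ T₂ = 1080 K, V₂ = 71.3 L.
W = PΔV = 76.8×(71.3−39.7) kPa·L = 2430 J.
ΔU = nCvΔT = 0.610×20.8×(1080−601) = 6080 J.
Q = ΔU + W = nCpΔT = 8510 J.
State after step 1: P = 76.8 kPa, V = 71.3 L, T = 1080 K.
Step 2 — Polytropic n=1.35: T₂ = T₁(V₁/V₂)^(n−1) = 1080×(4.35)^0.35 = 1810 K; P₂ = P₁(V₁/V₂)^n = 559 kPa.
W = (P₁V₁−P₂V₂)/(n−1) = (76.8×71.3−559×16.4)/0.35 = -10500 J.
ΔU = nCvΔT = 0.610×20.8×(1810−1080) = 9220 J.
Q = ΔU + W = -1320 J.
Net over both steps: W = -8100 J, Q = 7190 J, ΔU = 15300 J.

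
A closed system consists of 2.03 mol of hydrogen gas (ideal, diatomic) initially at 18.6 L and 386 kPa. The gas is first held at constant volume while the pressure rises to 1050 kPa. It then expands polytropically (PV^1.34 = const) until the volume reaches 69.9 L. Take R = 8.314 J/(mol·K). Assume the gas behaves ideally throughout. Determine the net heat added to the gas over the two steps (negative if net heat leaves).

34000 J

T₁ = P₁V₁/(nR) = 386×18.6/(2.03×8.314) = 425 K.
Step 1 — Isochoric: V stays 18.6 L; P/T = const ⇒ T₂ = 1160 K, P₂ = 1050 kPa.
W = 0 (no volume change).
ΔU = nCvΔT = 2.03×20.8×(1160−425) = 30900 J.
Q = ΔU = 30900 J.
State after step 1: P = 1050 kPa, V = 18.6 L, T = 1160 K.
Step 2 — Polytropic n=1.34: T₂ = T₁(V₁/V₂)^(n−1) = 1160×(0.266)^0.34 = 738 K; P₂ = P₁(V₁/V₂)^n = 178 kPa.
W = (P₁V₁−P₂V₂)/(n−1) = (1050×18.6−178×69.9)/0.34 = 20800 J.
ΔU = nCvΔT = 2.03×20.8×(738−1160) = -17700 J.
Q = ΔU + W = 3120 J.
Net over both steps: W = 20800 J, Q = 34000 J, ΔU = 13200 J.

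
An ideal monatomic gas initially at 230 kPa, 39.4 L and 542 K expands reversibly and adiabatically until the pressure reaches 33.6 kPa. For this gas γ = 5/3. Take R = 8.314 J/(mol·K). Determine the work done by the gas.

7300 J

n = P₁V₁/(RT₁) = 230×39.4/(8.314×542) = 2.01 mol.
Adiabatic: T₂/T₁ = (P₂/P₁)^((γ−1)/γ) ⇒ T₂ = 542×(0.146)^0.400 = 251 K; V₂ = 125 L.
ΔU = nCvΔT = 2.01×12.5×(251−542) = -7300 J.
Q = 0 for an adiabatic process, so W = −ΔU = 7300 J.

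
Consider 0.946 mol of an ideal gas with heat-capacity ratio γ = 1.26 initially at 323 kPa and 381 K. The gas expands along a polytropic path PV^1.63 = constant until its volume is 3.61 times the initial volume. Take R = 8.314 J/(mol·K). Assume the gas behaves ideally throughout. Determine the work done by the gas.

2640 J

V₁ = nRT₁/P₁ = 0.946×8.314×381/323 = 9.28 L.
Polytropic n=1.63: T₂ = T₁(V₁/V₂)^(n−1) = 381×(0.277)^0.63 = 170 K; P₂ = P₁(V₁/V₂)^n = 39.9 kPa.
W = (P₁V₁−P₂V₂)/(n−1) = (323×9.28−39.9×33.5)/0.63 = 2640 J.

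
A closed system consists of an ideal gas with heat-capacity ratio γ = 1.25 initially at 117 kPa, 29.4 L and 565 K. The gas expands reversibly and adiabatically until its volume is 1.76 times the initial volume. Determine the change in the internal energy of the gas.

-1810 J

n = P₁V₁/(RT₁) = 117×29.4/(8.314×565) = 0.732 mol.
Adiabatic: TV^(γ−1) = const ⇒ T₂ = 565×(0.568)^0.250 = 491 K; PV^γ = const ⇒ P₂ = 57.7 kPa.
For an ideal gas ΔU = nCvΔT with Cv = R/(γ−1) = 33.3 J/(mol·K).
ΔU = 0.732×33.3×(491−565) = -1810 J.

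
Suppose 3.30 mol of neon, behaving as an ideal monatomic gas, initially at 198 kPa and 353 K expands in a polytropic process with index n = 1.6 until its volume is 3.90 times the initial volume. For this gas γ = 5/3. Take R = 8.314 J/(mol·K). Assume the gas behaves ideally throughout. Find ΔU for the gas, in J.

-8110 J

V₁ = nRT₁/P₁ = 3.30×8.314×353/198 = 48.9 L.
Polytropic n=1.6: T₂ = T₁(V₁/V₂)^(n−1) = 353×(0.256)^0.60 = 156 K; P₂ = P₁(V₁/V₂)^n = 22.4 kPa.
For an ideal gas ΔU = nCvΔT with Cv = (3/2)R = 12.5 J/(mol·K).
ΔU = 3.30×12.5×(156−353) = -8110 J.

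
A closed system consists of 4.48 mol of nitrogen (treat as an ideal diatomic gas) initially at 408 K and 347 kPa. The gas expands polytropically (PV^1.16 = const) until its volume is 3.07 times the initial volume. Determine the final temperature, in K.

341 K

V₁ = nRT₁/P₁ = 4.48×8.314×408/347 = 43.8 L.
Polytropic n=1.16: T₂ = T₁(V₁/V₂)^(n−1) = 408×(0.326)^0.16 = 341 K; P₂ = P₁(V₁/V₂)^n = 94.5 kPa.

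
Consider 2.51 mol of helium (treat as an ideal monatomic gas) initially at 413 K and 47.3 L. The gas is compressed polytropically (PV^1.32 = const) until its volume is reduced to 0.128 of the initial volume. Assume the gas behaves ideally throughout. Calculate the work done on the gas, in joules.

P₁ = nRT₁/V₁ = 2.51×8.314×413/47.3 = 182 kPa.
Polytropic n=1.32: T₂ = T₁(V₁/V₂)^(n−1) = 413×(7.81)^0.32 = 797 K; P₂ = P₁(V₁/V₂)^n = 2750 kPa.
W = (P₁V₁−P₂V₂)/(n−1) = (182×47.3−2750×6.05)/0.32 = -25100 J.
Work done on the gas = −W_by = 25100 J.

25100 J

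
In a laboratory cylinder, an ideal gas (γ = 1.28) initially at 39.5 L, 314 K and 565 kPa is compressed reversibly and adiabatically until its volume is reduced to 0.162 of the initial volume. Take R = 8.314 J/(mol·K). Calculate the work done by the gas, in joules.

n = P₁V₁/(RT₁) = 565×39.5/(8.314×314) = 8.55 mol.
Adiabatic: TV^(γ−1) = const ⇒ T₂ = 314×(6.17)^0.280 = 523 K; PV^γ = const ⇒ P₂ = 5810 kPa.
ΔU = nCvΔT = 8.55×29.7×(523−314) = 53000 J.
Q = 0 for an adiabatic process, so W = −ΔU = -53000 J.

-53000 J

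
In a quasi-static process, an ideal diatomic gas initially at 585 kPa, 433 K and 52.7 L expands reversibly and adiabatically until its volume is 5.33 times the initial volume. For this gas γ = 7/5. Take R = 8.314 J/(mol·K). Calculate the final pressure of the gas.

56.2 kPa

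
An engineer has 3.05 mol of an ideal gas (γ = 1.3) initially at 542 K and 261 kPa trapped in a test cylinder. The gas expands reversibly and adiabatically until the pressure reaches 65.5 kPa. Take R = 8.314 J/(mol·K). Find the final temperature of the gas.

V₁ = nRT₁/P₁ = 3.05×8.314×542/261 = 52.7 L.
Adiabatic: T₂/T₁ = (P₂/P₁)^((γ−1)/γ) ⇒ T₂ = 542×(0.251)^0.231 = 394 K; V₂ = 153 L.

394 K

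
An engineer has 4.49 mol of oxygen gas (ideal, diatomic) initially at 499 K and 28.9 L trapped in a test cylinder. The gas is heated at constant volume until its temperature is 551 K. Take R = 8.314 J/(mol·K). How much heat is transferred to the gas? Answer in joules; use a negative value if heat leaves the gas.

4850 J

P₁ = nRT₁/V₁ = 4.49×8.314×499/28.9 = 645 kPa.
Isochoric: V stays 28.9 L; P/T = const ⇒ T₂ = 551 K, P₂ = 712 kPa.
W = 0 (no volume change).
ΔU = nCvΔT = 4.49×20.8×(551−499) = 4850 J.
Q = ΔU = 4850 J.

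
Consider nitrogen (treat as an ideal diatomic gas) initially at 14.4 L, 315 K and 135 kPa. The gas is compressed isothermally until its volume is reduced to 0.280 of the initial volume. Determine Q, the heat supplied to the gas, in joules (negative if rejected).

-2470 J

n = P₁V₁/(RT₁) = 135×14.4/(8.314×315) = 0.742 mol.
Isothermal: T stays 315 K; PV = const ⇒ V₂ = 4.03 L, P₂ = 482 kPa.
ΔU = 0 (ideal gas, T constant).
W = nRT ln(V₂/V₁) = 0.742×8.314×315×ln(0.280) = -2470 J.
Q = ΔU + W = -2470 J.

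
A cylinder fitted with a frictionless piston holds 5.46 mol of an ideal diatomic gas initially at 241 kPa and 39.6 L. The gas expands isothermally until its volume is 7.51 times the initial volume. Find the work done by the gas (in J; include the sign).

19200 J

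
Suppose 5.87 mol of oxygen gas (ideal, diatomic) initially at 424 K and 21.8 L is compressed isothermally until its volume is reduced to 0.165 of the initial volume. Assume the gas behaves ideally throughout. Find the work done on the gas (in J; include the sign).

37300 J

P₁ = nRT₁/V₁ = 5.87×8.314×424/21.8 = 949 kPa.
Isothermal: T stays 424 K; PV = const ⇒ V₂ = 3.60 L, P₂ = 5750 kPa.
W = nRT ln(V₂/V₁) = 5.87×8.314×424×ln(0.165) = -37300 J.
Work done on the gas = −W_by = 37300 J.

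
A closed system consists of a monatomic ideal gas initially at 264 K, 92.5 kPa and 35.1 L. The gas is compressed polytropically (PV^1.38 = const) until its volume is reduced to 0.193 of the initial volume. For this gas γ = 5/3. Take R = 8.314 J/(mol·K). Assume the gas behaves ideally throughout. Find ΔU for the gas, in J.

4230 J

n = P₁V₁/(RT₁) = 92.5×35.1/(8.314×264) = 1.48 mol.
Polytropic n=1.38: T₂ = T₁(V₁/V₂)^(n−1) = 264×(5.18)^0.38 = 493 K; P₂ = P₁(V₁/V₂)^n = 896 kPa.
For an ideal gas ΔU = nCvΔT with Cv = (3/2)R = 12.5 J/(mol·K).
ΔU = 1.48×12.5×(493−264) = 4230 J.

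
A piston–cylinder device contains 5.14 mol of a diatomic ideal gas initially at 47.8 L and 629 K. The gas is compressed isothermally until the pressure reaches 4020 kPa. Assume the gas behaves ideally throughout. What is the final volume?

P₁ = nRT₁/V₁ = 5.14×8.314×629/47.8 = 562 kPa.
Isothermal: T stays 629 K; PV = const ⇒ V₂ = 6.69 L, P₂ = 4020 kPa.

6.69 L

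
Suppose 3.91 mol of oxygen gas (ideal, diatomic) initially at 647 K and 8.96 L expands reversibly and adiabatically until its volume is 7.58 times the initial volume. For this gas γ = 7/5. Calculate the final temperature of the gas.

P₁ = nRT₁/V₁ = 3.91×8.314×647/8.96 = 2350 kPa.
Adiabatic: TV^(γ−1) = const ⇒ T₂ = 647×(0.132)^0.400 = 288 K; PV^γ = const ⇒ P₂ = 138 kPa.

288 K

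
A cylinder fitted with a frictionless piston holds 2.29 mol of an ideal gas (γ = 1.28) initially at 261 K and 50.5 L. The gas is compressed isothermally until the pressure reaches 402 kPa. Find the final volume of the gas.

12.4 L

P₁ = nRT₁/V₁ = 2.29×8.314×261/50.5 = 98.4 kPa.
Isothermal: T stays 261 K; PV = const ⇒ V₂ = 12.4 L, P₂ = 402 kPa.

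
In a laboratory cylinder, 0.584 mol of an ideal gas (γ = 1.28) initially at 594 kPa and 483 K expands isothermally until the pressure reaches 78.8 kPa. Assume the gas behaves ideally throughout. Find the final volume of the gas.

29.8 L

V₁ = nRT₁/P₁ = 0.584×8.314×483/594 = 3.95 L.
Isothermal: T stays 483 K; PV = const ⇒ V₂ = 29.8 L, P₂ = 78.8 kPa.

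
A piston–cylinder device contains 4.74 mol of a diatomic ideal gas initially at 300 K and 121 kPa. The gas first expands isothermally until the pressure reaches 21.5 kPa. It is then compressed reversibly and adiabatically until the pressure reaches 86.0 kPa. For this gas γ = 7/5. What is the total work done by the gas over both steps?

V₁ = nRT₁/P₁ = 4.74×8.314×300/121 = 97.7 L.
Step 1 — Isothermal: T stays 300 K; PV = const ⇒ V₂ = 550 L, P₂ = 21.5 kPa.
ΔU = 0 (ideal gas, T constant).
W = nRT ln(V₂/V₁) = 4.74×8.314×300×ln(5.63) = 20400 J.
Q = ΔU + W = 20400 J.
State after step 1: P = 21.5 kPa, V = 550 L, T = 300 K.
Step 2 — Adiabatic: T₂/T₁ = (P₂/P₁)^((γ−1)/γ) ⇒ T₂ = 300×(4.00)^0.286 = 446 K; V₂ = 204 L.
ΔU = nCvΔT = 4.74×20.8×(446−300) = 14400 J.
Q = 0 for an adiabatic process, so W = −ΔU = -14400 J.
Net over both steps: W = 6060 J, Q = 20400 J, ΔU = 14400 J.

6060 J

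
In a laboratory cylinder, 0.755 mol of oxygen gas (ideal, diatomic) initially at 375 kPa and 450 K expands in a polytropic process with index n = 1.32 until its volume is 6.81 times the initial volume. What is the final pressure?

29.8 kPa

V₁ = nRT₁/P₁ = 0.755×8.314×450/375 = 7.53 L.
Polytropic n=1.32: T₂ = T₁(V₁/V₂)^(n−1) = 450×(0.147)^0.32 = 244 K; P₂ = P₁(V₁/V₂)^n = 29.8 kPa.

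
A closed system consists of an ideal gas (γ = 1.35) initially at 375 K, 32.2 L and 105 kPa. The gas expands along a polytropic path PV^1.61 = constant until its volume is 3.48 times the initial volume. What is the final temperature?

175 K

Polytropic n=1.61: T₂ = T₁(V₁/V₂)^(n−1) = 375×(0.287)^0.61 = 175 K; P₂ = P₁(V₁/V₂)^n = 14.1 kPa.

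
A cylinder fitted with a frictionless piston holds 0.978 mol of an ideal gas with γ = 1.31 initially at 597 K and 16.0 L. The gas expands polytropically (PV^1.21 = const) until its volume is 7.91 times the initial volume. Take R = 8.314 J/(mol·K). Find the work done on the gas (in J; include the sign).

-8140 J

P₁ = nRT₁/V₁ = 0.978×8.314×597/16.0 = 303 kPa.
Polytropic n=1.21: T₂ = T₁(V₁/V₂)^(n−1) = 597×(0.126)^0.21 = 387 K; P₂ = P₁(V₁/V₂)^n = 24.8 kPa.
W = (P₁V₁−P₂V₂)/(n−1) = (303×16.0−24.8×127)/0.21 = 8140 J.
Work done on the gas = −W_by = -8140 J.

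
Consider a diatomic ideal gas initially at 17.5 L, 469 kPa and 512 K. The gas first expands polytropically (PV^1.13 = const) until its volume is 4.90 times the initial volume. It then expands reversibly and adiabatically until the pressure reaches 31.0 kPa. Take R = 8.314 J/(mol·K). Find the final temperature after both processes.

320 K

n = P₁V₁/(RT₁) = 469×17.5/(8.314×512) = 1.93 mol.
Step 1 — Polytropic n=1.13: T₂ = T₁(V₁/V₂)^(n−1) = 512×(0.204)^0.13 = 416 K; P₂ = P₁(V₁/V₂)^n = 77.8 kPa.
W = (P₁V₁−P₂V₂)/(n−1) = (469×17.5−77.8×85.8)/0.13 = 11800 J.
ΔU = nCvΔT = 1.93×20.8×(416−512) = -3830 J.
Q = ΔU + W = 7950 J.
State after step 1: P = 77.8 kPa, V = 85.8 L, T = 416 K.
Step 2 — Adiabatic: T₂/T₁ = (P₂/P₁)^((γ−1)/γ) ⇒ T₂ = 416×(0.398)^0.286 = 320 K; V₂ = 166 L.
ΔU = nCvΔT = 1.93×20.8×(320−416) = -3860 J.
Q = 0 for an adiabatic process, so W = −ΔU = 3860 J.
Net over both steps: W = 15600 J, Q = 7950 J, ΔU = -7690 J.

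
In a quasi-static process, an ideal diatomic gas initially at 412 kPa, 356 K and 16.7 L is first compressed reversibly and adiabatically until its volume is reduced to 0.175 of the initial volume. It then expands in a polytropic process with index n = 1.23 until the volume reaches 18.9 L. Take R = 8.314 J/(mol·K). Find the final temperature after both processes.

465 K

n = P₁V₁/(RT₁) = 412×16.7/(8.314×356) = 2.32 mol.
Step 1 — Adiabatic: TV^(γ−1) = const ⇒ T₂ = 356×(5.71)^0.400 = 715 K; PV^γ = const ⇒ P₂ = 4730 kPa.
ΔU = nCvΔT = 2.32×20.8×(715−356) = 17300 J.
Q = 0 for an adiabatic process, so W = −ΔU = -17300 J.
State after step 1: P = 4730 kPa, V = 2.92 L, T = 715 K.
Step 2 — Polytropic n=1.23: T₂ = T₁(V₁/V₂)^(n−1) = 715×(0.155)^0.23 = 465 K; P₂ = P₁(V₁/V₂)^n = 476 kPa.
W = (P₁V₁−P₂V₂)/(n−1) = (4730×2.92−476×18.9)/0.23 = 21000 J.
ΔU = nCvΔT = 2.32×20.8×(465−715) = -12100 J.
Q = ΔU + W = 8910 J.
Net over both steps: W = 3630 J, Q = 8910 J, ΔU = 5280 J.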